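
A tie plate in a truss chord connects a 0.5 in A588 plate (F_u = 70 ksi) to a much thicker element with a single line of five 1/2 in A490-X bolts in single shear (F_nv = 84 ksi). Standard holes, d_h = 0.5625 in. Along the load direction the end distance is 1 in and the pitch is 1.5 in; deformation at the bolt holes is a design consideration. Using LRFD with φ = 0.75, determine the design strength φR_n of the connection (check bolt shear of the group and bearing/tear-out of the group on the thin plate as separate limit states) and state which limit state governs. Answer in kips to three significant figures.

Bolt shear: A_b = π·0.5²/4 = 0.1963 in²; R_n = 84 × 0.1963 × 5 × 1 = 82.47 kips → 0.75 × 82.47 = 61.9 kips.
Bearing (1.2 l_c t F_u ≤ 2.4 d t F_u): upper limit = 2.4·0.5·0.5·70 = 42 kips.
  Edge l_c = 1 − 0.5625/2 = 0.7188 → r_n = 30.19 kips; interior l_c = 1.5 − 0.5625 = 0.9375 → r_n = 39.38 kips.
  R_n,bearing = 1·30.19 + 4·39.38 = 187.7 kips → 0.75 × 187.7 = 141 kips.
Bolt shear governs: 61.9 kips.

61.9 kips (bolt shear governs)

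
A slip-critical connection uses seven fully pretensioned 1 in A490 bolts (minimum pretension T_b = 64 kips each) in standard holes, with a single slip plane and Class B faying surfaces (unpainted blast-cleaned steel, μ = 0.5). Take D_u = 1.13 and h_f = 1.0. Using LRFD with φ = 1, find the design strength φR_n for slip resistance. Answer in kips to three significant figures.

253 kips

R_n = μ · D_u · h_f · T_b · n_s · n_b = 0.5 × 1.13 × 1.0 × 64 × 1 × 7 = 253.1 kips.
Design strength φR_n = 1 × 253.1 = 253 kips.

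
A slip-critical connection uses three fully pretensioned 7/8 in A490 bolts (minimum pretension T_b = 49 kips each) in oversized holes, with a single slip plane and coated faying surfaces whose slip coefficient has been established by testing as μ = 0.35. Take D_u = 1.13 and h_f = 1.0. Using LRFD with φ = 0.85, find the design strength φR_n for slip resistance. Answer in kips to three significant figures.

49.4 kips

R_n = μ · D_u · h_f · T_b · n_s · n_b = 0.35 × 1.13 × 1.0 × 49 × 1 × 3 = 58.14 kips.
Design strength φR_n = 0.85 × 58.14 = 49.4 kips.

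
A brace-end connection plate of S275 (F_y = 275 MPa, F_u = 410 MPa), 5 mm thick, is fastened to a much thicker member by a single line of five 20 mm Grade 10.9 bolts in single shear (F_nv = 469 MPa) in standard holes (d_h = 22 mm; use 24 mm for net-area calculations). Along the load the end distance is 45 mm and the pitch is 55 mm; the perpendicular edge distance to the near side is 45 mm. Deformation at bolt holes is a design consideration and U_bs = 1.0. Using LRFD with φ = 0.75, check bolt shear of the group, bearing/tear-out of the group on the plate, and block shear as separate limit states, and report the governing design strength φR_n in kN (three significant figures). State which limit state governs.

196 kN (block shear governs)

Bolt shear: A_b = π·20²/4 = 314.2 mm²; R_n = 469 × 314.2 × 5 × 1 / 1000 = 736.7 kN → 0.75 × 736.7 = 553 kN.
Bearing: edge l_c = 34, r_n = 83.64 kN; interior l_c = 33, r_n = 81.18 kN; R_n = 83.64 + 4·81.18 = 408.4 kN → 306 kN.
Block shear: A_gv = 1325, A_nv = 785, A_nt = 165 mm²; R_n = min(0.6F_uA_nv, 0.6F_yA_gv) + U_bs·F_u·A_nt = 260.8 kN → 196 kN.
Block shear governs: 196 kN.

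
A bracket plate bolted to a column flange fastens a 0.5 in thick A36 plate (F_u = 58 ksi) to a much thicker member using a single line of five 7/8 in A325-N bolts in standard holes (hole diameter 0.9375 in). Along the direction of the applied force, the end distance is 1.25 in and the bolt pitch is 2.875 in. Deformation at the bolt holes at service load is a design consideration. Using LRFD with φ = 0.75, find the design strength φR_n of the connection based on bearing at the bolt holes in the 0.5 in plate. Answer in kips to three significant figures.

203 kips

Per bolt r_n = 1.2 l_c t F_u ≤ 2.4 d t F_u; upper limit = 2.4 × 0.875 × 0.5 × 58 = 60.9 kips.
Edge bolt: l_c = 1.25 − 0.9375/2 = 0.7812 in → 1.2 × 0.7812 × 0.5 × 58 = 27.19 → r_n = 27.19 kips.
Interior bolts: l_c = 2.875 − 0.9375 = 1.938 in → 1.2 × 1.938 × 0.5 × 58 = 67.42 → r_n = 60.9 kips.
R_n = 1 × 27.19 + 4 × 60.9 = 270.8 kips.
Design strength φR_n = 0.75 × 270.8 = 203 kips.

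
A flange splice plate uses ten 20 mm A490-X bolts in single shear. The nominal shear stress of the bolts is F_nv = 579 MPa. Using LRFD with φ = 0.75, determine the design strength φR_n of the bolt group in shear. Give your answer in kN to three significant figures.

A_b = π × 20² / 4 = 314.2 mm².
R_n = F_nv · A_b · n · n_s = 579 × 314.2 × 10 × 1 / 1000 = 1819 kN.
Design strength φR_n = 0.75 × 1819 = 1360 kN.

1360 kN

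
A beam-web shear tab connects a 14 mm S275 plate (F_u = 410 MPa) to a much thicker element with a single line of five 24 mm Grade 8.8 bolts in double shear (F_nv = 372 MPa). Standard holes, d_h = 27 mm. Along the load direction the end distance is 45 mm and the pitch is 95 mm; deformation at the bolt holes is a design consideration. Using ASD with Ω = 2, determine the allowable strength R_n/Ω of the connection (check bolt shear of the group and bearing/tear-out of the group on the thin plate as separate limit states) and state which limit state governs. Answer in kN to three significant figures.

Bolt shear: A_b = π·24²/4 = 452.4 mm²; R_n = 372 × 452.4 × 5 × 2 / 1000 = 1683 kN → 1683 / 2 = 841 kN.
Bearing (1.2 l_c t F_u ≤ 2.4 d t F_u): upper limit = 2.4·24·14·410 / 1000 = 330.6 kN.
  Edge l_c = 45 − 27/2 = 31.5 → r_n = 217 kN; interior l_c = 95 − 27 = 68 → r_n = 330.6 kN.
  R_n,bearing = 1·217 + 4·330.6 = 1539 kN → 1539 / 2 = 770 kN.
Bearing governs: 770 kN.

770 kN (bearing governs)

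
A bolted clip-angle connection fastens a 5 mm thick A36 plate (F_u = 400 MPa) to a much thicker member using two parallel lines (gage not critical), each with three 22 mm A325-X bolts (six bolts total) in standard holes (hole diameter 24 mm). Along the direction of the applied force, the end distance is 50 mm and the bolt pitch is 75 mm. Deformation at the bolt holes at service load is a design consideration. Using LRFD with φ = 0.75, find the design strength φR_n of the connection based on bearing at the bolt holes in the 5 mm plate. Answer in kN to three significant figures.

454 kN

Per bolt r_n = 1.2 l_c t F_u ≤ 2.4 d t F_u; upper limit = 2.4 × 22 × 5 × 400 / 1000 = 105.6 kN.
Edge bolt: l_c = 50 − 24/2 = 38 mm → 1.2 × 38 × 5 × 400 / 1000 = 91.2 → r_n = 91.2 kN.
Interior bolts: l_c = 75 − 24 = 51 mm → 1.2 × 51 × 5 × 400 / 1000 = 122.4 → r_n = 105.6 kN.
R_n = 2 × 91.2 + 4 × 105.6 = 604.8 kN.
Design strength φR_n = 0.75 × 604.8 = 454 kN.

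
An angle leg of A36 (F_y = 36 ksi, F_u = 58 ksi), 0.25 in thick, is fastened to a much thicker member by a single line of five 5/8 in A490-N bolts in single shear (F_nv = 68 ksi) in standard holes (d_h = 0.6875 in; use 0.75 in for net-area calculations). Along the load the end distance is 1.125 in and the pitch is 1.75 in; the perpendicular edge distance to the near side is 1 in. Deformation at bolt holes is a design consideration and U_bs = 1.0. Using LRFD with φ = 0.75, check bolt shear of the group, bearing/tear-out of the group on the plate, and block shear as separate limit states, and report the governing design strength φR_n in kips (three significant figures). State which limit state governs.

Bolt shear: A_b = π·0.625²/4 = 0.3068 in²; R_n = 68 × 0.3068 × 5 × 1 = 104.3 kips → 0.75 × 104.3 = 78.2 kips.
Bearing: edge l_c = 0.7812, r_n = 13.59 kips; interior l_c = 1.062, r_n = 18.49 kips; R_n = 13.59 + 4·18.49 = 87.54 kips → 65.7 kips.
Block shear: A_gv = 2.031, A_nv = 1.188, A_nt = 0.1562 in²; R_n = min(0.6F_uA_nv, 0.6F_yA_gv) + U_bs·F_u·A_nt = 50.39 kips → 37.8 kips.
Block shear governs: 37.8 kips.

37.8 kips (block shear governs)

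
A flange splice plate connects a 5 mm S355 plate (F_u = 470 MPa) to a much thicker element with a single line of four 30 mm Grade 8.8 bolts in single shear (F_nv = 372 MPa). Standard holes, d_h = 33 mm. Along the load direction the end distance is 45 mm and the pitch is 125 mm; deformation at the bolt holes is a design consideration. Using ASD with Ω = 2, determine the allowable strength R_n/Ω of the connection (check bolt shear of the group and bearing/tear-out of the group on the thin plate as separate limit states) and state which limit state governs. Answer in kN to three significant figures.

294 kN (bearing governs)

Bolt shear: A_b = π·30²/4 = 706.9 mm²; R_n = 372 × 706.9 × 4 × 1 / 1000 = 1052 kN → 1052 / 2 = 526 kN.
Bearing (1.2 l_c t F_u ≤ 2.4 d t F_u): upper limit = 2.4·30·5·470 / 1000 = 169.2 kN.
  Edge l_c = 45 − 33/2 = 28.5 → r_n = 80.37 kN; interior l_c = 125 − 33 = 92 → r_n = 169.2 kN.
  R_n,bearing = 1·80.37 + 3·169.2 = 588 kN → 588 / 2 = 294 kN.
Bearing governs: 294 kN.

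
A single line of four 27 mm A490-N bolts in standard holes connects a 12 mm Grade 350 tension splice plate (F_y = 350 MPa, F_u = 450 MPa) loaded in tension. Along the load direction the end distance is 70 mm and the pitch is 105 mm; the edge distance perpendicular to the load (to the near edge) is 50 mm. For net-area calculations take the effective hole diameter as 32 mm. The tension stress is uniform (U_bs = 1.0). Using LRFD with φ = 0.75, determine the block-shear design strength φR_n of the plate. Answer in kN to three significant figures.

Shear plane L_v = 70 + 3·105 = 385 mm; A_gv = 385 × 12 = 4620 mm².
A_nv = (385 − 3.5·32) × 12 = 3276 mm².
A_nt = (50 − 0.5·32) × 12 = 408 mm².
0.6 F_u A_nv = 884.5 kN; 0.6 F_y A_gv = 970.2 kN → shear rupture governs the shear term.
R_n = 884.5 + 1.0 × 450 × 408 / 1000 = 1068 kN.
Design strength φR_n = 0.75 × 1068 = 801 kN.

801 kN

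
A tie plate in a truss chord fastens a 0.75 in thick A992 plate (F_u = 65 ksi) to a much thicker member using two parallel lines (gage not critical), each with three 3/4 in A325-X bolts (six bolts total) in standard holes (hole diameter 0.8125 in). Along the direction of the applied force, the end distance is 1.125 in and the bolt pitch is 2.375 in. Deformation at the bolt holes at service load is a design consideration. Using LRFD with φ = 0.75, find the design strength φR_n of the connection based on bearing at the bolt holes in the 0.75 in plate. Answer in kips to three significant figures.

Per bolt r_n = 1.2 l_c t F_u ≤ 2.4 d t F_u; upper limit = 2.4 × 0.75 × 0.75 × 65 = 87.75 kips.
Edge bolt: l_c = 1.125 − 0.8125/2 = 0.7188 in → 1.2 × 0.7188 × 0.75 × 65 = 42.05 → r_n = 42.05 kips.
Interior bolts: l_c = 2.375 − 0.8125 = 1.562 in → 1.2 × 1.562 × 0.75 × 65 = 91.41 → r_n = 87.75 kips.
R_n = 2 × 42.05 + 4 × 87.75 = 435.1 kips.
Design strength φR_n = 0.75 × 435.1 = 326 kips.

326 kips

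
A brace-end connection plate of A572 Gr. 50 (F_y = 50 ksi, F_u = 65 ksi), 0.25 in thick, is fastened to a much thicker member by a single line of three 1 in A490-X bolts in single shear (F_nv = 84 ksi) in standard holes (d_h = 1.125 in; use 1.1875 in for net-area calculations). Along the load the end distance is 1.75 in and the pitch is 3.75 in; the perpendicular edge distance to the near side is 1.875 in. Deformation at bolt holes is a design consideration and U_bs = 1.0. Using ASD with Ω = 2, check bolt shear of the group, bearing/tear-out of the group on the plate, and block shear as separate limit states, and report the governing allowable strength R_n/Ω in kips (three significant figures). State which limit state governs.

41 kips (block shear governs)

Bolt shear: A_b = π·1²/4 = 0.7854 in²; R_n = 84 × 0.7854 × 3 × 1 = 197.9 kips → 197.9 / 2 = 99 kips.
Bearing: edge l_c = 1.188, r_n = 23.16 kips; interior l_c = 2.625, r_n = 39 kips; R_n = 23.16 + 2·39 = 101.2 kips → 50.6 kips.
Block shear: A_gv = 2.312, A_nv = 1.57, A_nt = 0.3203 in²; R_n = min(0.6F_uA_nv, 0.6F_yA_gv) + U_bs·F_u·A_nt = 82.06 kips → 41 kips.
Block shear governs: 41 kips.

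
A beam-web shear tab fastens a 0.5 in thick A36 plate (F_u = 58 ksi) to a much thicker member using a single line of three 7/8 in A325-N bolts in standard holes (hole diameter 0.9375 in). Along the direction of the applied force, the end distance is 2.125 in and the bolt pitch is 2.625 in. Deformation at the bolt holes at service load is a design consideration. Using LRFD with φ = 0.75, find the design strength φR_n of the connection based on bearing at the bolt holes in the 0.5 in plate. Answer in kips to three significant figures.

131 kips

Per bolt r_n = 1.2 l_c t F_u ≤ 2.4 d t F_u; upper limit = 2.4 × 0.875 × 0.5 × 58 = 60.9 kips.
Edge bolt: l_c = 2.125 − 0.9375/2 = 1.656 in → 1.2 × 1.656 × 0.5 × 58 = 57.64 → r_n = 57.64 kips.
Interior bolts: l_c = 2.625 − 0.9375 = 1.688 in → 1.2 × 1.688 × 0.5 × 58 = 58.72 → r_n = 58.72 kips.
R_n = 1 × 57.64 + 2 × 58.72 = 175.1 kips.
Design strength φR_n = 0.75 × 175.1 = 131 kips.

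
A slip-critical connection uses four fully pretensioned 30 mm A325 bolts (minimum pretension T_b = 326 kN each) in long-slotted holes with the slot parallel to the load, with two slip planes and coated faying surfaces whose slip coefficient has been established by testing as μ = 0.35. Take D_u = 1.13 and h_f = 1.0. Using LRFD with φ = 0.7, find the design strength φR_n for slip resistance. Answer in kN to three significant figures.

722 kN

R_n = μ · D_u · h_f · T_b · n_s · n_b = 0.35 × 1.13 × 1.0 × 326 × 2 × 4 = 1031 kN.
Design strength φR_n = 0.7 × 1031 = 722 kN.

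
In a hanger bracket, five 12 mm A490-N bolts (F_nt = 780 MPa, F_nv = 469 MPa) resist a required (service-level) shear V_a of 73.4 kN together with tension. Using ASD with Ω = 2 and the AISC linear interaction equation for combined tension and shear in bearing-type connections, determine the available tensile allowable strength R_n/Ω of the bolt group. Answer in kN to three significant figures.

A_b = π·12²/4 = 113.1 mm²; f_rv = 73.4 × 1000 / (5 × 113.1) = 129.8 MPa.
F'_nt = 1.3 F_nt − (Ω F_nt / F_nv) f_rv = 1.3·780 − (2·780/469)·129.8 = 582.3 MPa, capped at F_nt → F'_nt = 582.3 MPa.
R_n = F'_nt · A_b · n = 582.3 × 113.1 × 5 / 1000 = 329.3 kN.
Allowable strength R_n/Ω = 329.3 / 2 = 165 kN.

165 kN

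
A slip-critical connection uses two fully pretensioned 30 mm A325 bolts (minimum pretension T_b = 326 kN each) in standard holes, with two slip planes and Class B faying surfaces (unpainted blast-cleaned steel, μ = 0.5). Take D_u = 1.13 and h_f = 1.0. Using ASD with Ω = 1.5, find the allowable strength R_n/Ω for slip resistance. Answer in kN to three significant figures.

R_n = μ · D_u · h_f · T_b · n_s · n_b = 0.5 × 1.13 × 1.0 × 326 × 2 × 2 = 736.8 kN.
Allowable strength R_n/Ω = 736.8 / 1.5 = 491 kN.

491 kN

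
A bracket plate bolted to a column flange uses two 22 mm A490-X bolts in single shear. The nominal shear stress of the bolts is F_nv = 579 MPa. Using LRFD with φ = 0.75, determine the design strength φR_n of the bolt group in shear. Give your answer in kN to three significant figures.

A_b = π × 22² / 4 = 380.1 mm².
R_n = F_nv · A_b · n · n_s = 579 × 380.1 × 2 × 1 / 1000 = 440.2 kN.
Design strength φR_n = 0.75 × 440.2 = 330 kN.

330 kN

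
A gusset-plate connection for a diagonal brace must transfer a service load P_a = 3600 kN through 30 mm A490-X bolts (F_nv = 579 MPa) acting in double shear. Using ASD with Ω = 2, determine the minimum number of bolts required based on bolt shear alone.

A_b = π·30²/4 = 706.9 mm².
Per-bolt allowable strength R_n/Ω = 579 × 706.9 × 2 / 1000 / 2 = 409.3 kN.
n ≥ 3600 / 409.3 = 8.796 → use 9 bolts.

9 bolts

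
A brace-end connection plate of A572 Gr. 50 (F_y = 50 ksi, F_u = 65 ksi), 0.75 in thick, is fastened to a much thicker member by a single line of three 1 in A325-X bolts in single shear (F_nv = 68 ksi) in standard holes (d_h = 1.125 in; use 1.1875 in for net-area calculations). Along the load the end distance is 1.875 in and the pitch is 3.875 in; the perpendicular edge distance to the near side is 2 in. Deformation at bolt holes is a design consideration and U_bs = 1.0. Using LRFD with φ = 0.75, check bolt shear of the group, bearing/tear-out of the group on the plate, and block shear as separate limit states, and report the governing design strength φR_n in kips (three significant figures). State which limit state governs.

Bolt shear: A_b = π·1²/4 = 0.7854 in²; R_n = 68 × 0.7854 × 3 × 1 = 160.2 kips → 0.75 × 160.2 = 120 kips.
Bearing: edge l_c = 1.312, r_n = 76.78 kips; interior l_c = 2.75, r_n = 117 kips; R_n = 76.78 + 2·117 = 310.8 kips → 233 kips.
Block shear: A_gv = 7.219, A_nv = 4.992, A_nt = 1.055 in²; R_n = min(0.6F_uA_nv, 0.6F_yA_gv) + U_bs·F_u·A_nt = 263.2 kips → 197 kips.
Bolt shear governs: 120 kips.

120 kips (bolt shear governs)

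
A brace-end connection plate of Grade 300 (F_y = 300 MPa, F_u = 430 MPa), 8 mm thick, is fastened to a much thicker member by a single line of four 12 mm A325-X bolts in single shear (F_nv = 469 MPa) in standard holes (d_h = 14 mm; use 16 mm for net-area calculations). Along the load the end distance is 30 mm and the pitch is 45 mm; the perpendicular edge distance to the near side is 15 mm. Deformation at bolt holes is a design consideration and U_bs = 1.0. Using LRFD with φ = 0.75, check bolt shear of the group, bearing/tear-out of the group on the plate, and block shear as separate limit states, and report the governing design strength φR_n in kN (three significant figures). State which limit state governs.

Bolt shear: A_b = π·12²/4 = 113.1 mm²; R_n = 469 × 113.1 × 4 × 1 / 1000 = 212.2 kN → 0.75 × 212.2 = 159 kN.
Bearing: edge l_c = 23, r_n = 94.94 kN; interior l_c = 31, r_n = 99.07 kN; R_n = 94.94 + 3·99.07 = 392.2 kN → 294 kN.
Block shear: A_gv = 1320, A_nv = 872, A_nt = 56 mm²; R_n = min(0.6F_uA_nv, 0.6F_yA_gv) + U_bs·F_u·A_nt = 249.1 kN → 187 kN.
Bolt shear governs: 159 kN.

159 kN (bolt shear governs)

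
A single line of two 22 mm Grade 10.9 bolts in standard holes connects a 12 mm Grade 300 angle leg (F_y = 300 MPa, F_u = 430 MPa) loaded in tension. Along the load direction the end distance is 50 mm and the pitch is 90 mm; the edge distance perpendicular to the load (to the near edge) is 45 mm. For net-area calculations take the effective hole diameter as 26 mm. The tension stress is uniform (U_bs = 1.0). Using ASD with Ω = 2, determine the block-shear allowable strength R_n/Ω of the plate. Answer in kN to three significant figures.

Shear plane L_v = 50 + 1·90 = 140 mm; A_gv = 140 × 12 = 1680 mm².
A_nv = (140 − 1.5·26) × 12 = 1212 mm².
A_nt = (45 − 0.5·26) × 12 = 384 mm².
0.6 F_u A_nv = 312.7 kN; 0.6 F_y A_gv = 302.4 kN → shear yielding governs the shear term.
R_n = 302.4 + 1.0 × 430 × 384 / 1000 = 467.5 kN.
Allowable strength R_n/Ω = 467.5 / 2 = 234 kN.

234 kN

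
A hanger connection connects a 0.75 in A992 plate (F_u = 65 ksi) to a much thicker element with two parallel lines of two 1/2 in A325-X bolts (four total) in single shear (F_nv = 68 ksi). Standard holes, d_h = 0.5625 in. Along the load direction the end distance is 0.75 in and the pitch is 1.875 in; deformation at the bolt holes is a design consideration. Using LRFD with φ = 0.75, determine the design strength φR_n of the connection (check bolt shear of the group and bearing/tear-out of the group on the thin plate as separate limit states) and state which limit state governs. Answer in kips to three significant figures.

40.1 kips (bolt shear governs)

Bolt shear: A_b = π·0.5²/4 = 0.1963 in²; R_n = 68 × 0.1963 × 4 × 1 = 53.41 kips → 0.75 × 53.41 = 40.1 kips.
Bearing (1.2 l_c t F_u ≤ 2.4 d t F_u): upper limit = 2.4·0.5·0.75·65 = 58.5 kips.
  Edge l_c = 0.75 − 0.5625/2 = 0.4688 → r_n = 27.42 kips; interior l_c = 1.875 − 0.5625 = 1.312 → r_n = 58.5 kips.
  R_n,bearing = 2·27.42 + 2·58.5 = 171.8 kips → 0.75 × 171.8 = 129 kips.
Bolt shear governs: 40.1 kips.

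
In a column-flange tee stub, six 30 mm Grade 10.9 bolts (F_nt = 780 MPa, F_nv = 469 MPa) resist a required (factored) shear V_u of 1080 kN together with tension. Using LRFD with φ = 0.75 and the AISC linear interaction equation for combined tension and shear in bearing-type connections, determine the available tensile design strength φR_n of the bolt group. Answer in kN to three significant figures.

1430 kN

A_b = π·30²/4 = 706.9 mm²; f_rv = 1080 × 1000 / (6 × 706.9) = 254.6 MPa.
F'_nt = 1.3 F_nt − (F_nt / φF_nv) f_rv = 1.3·780 − (780/(0.75·469))·254.6 = 449.3 MPa, capped at F_nt → F'_nt = 449.3 MPa.
R_n = F'_nt · A_b · n = 449.3 × 706.9 × 6 / 1000 = 1906 kN.
Design strength φR_n = 0.75 × 1906 = 1430 kN.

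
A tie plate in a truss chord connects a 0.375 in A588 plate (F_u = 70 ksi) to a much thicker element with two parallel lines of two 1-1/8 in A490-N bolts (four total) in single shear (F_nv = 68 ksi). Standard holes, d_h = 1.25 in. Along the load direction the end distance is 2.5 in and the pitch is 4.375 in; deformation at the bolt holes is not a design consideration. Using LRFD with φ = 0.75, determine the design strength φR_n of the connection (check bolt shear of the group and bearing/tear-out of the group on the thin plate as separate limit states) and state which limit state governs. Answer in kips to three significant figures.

Bolt shear: A_b = π·1.125²/4 = 0.994 in²; R_n = 68 × 0.994 × 4 × 1 = 270.4 kips → 0.75 × 270.4 = 203 kips.
Bearing (1.5 l_c t F_u ≤ 3.0 d t F_u): upper limit = 3.0·1.125·0.375·70 = 88.59 kips.
  Edge l_c = 2.5 − 1.25/2 = 1.875 → r_n = 73.83 kips; interior l_c = 4.375 − 1.25 = 3.125 → r_n = 88.59 kips.
  R_n,bearing = 2·73.83 + 2·88.59 = 324.8 kips → 0.75 × 324.8 = 244 kips.
Bolt shear governs: 203 kips.

203 kips (bolt shear governs)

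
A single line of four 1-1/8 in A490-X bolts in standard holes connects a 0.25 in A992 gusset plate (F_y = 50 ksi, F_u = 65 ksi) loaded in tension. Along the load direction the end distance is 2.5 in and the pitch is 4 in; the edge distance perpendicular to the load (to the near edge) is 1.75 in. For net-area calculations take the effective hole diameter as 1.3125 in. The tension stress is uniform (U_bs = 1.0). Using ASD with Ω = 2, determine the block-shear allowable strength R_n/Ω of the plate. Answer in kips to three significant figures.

Shear plane L_v = 2.5 + 3·4 = 14.5 in; A_gv = 14.5 × 0.25 = 3.625 in².
A_nv = (14.5 − 3.5·1.3125) × 0.25 = 2.477 in².
A_nt = (1.75 − 0.5·1.3125) × 0.25 = 0.2734 in².
0.6 F_u A_nv = 96.59 kips; 0.6 F_y A_gv = 108.8 kips → shear rupture governs the shear term.
R_n = 96.59 + 1.0 × 65 × 0.2734 = 114.4 kips.
Allowable strength R_n/Ω = 114.4 / 2 = 57.2 kips.

57.2 kips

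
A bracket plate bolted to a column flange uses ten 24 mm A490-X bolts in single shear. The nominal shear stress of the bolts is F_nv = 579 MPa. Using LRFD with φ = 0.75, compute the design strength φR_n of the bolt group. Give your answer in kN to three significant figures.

1960 kN

A_b = π × 24² / 4 = 452.4 mm².
R_n = F_nv · A_b · n · n_s = 579 × 452.4 × 10 × 1 / 1000 = 2619 kN.
Design strength φR_n = 0.75 × 2619 = 1960 kN.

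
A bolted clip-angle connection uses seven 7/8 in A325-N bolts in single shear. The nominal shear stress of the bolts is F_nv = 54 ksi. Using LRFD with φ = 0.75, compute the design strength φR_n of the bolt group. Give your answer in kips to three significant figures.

A_b = π × 0.875² / 4 = 0.6013 in².
R_n = F_nv · A_b · n · n_s = 54 × 0.6013 × 7 × 1 = 227.3 kips.
Design strength φR_n = 0.75 × 227.3 = 170 kips.

170 kips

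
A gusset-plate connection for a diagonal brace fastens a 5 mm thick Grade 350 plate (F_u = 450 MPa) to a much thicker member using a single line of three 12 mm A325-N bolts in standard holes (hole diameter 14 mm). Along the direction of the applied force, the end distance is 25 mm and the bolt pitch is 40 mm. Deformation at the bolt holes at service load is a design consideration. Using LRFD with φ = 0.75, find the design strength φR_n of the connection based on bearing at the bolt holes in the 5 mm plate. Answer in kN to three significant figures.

Per bolt r_n = 1.2 l_c t F_u ≤ 2.4 d t F_u; upper limit = 2.4 × 12 × 5 × 450 / 1000 = 64.8 kN.
Edge bolt: l_c = 25 − 14/2 = 18 mm → 1.2 × 18 × 5 × 450 / 1000 = 48.6 → r_n = 48.6 kN.
Interior bolts: l_c = 40 − 14 = 26 mm → 1.2 × 26 × 5 × 450 / 1000 = 70.2 → r_n = 64.8 kN.
R_n = 1 × 48.6 + 2 × 64.8 = 178.2 kN.
Design strength φR_n = 0.75 × 178.2 = 134 kN.

134 kN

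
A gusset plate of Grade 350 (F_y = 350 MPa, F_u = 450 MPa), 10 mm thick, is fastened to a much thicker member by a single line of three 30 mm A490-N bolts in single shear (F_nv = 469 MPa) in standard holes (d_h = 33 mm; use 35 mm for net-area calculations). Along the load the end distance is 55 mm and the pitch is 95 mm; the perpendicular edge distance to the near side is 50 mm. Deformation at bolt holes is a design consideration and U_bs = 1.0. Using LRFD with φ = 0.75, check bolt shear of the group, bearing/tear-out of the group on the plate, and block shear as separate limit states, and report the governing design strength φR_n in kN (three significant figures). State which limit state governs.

Bolt shear: A_b = π·30²/4 = 706.9 mm²; R_n = 469 × 706.9 × 3 × 1 / 1000 = 994.5 kN → 0.75 × 994.5 = 746 kN.
Bearing: edge l_c = 38.5, r_n = 207.9 kN; interior l_c = 62, r_n = 324 kN; R_n = 207.9 + 2·324 = 855.9 kN → 642 kN.
Block shear: A_gv = 2450, A_nv = 1575, A_nt = 325 mm²; R_n = min(0.6F_uA_nv, 0.6F_yA_gv) + U_bs·F_u·A_nt = 571.5 kN → 429 kN.
Block shear governs: 429 kN.

429 kN (block shear governs)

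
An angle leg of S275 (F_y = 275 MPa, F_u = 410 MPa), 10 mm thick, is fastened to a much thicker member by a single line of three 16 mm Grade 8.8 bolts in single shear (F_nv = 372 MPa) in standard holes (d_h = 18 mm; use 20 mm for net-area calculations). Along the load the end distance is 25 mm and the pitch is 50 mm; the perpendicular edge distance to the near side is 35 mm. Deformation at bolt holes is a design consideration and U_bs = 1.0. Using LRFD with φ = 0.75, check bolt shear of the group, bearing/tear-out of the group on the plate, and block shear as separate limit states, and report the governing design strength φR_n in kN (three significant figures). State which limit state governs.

168 kN (bolt shear governs)

Bolt shear: A_b = π·16²/4 = 201.1 mm²; R_n = 372 × 201.1 × 3 × 1 / 1000 = 224.4 kN → 0.75 × 224.4 = 168 kN.
Bearing: edge l_c = 16, r_n = 78.72 kN; interior l_c = 32, r_n = 157.4 kN; R_n = 78.72 + 2·157.4 = 393.6 kN → 295 kN.
Block shear: A_gv = 1250, A_nv = 750, A_nt = 250 mm²; R_n = min(0.6F_uA_nv, 0.6F_yA_gv) + U_bs·F_u·A_nt = 287 kN → 215 kN.
Bolt shear governs: 168 kN.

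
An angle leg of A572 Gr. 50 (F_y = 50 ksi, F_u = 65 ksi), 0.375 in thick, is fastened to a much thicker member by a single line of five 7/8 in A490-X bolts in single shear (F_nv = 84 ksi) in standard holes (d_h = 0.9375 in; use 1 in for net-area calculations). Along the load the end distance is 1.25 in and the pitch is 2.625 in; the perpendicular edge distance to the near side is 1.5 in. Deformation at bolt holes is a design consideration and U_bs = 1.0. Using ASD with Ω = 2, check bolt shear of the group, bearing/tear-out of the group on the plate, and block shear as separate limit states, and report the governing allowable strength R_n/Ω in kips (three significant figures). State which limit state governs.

Bolt shear: A_b = π·0.875²/4 = 0.6013 in²; R_n = 84 × 0.6013 × 5 × 1 = 252.6 kips → 252.6 / 2 = 126 kips.
Bearing: edge l_c = 0.7812, r_n = 22.85 kips; interior l_c = 1.688, r_n = 49.36 kips; R_n = 22.85 + 4·49.36 = 220.3 kips → 110 kips.
Block shear: A_gv = 4.406, A_nv = 2.719, A_nt = 0.375 in²; R_n = min(0.6F_uA_nv, 0.6F_yA_gv) + U_bs·F_u·A_nt = 130.4 kips → 65.2 kips.
Block shear governs: 65.2 kips.

65.2 kips (block shear governs)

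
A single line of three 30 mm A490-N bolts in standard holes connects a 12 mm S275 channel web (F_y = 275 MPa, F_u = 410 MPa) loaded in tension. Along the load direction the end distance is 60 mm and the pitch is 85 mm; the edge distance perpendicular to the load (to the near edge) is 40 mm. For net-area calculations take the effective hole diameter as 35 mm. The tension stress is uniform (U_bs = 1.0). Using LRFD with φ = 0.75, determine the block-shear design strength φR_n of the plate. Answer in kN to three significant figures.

399 kN

Shear plane L_v = 60 + 2·85 = 230 mm; A_gv = 230 × 12 = 2760 mm².
A_nv = (230 − 2.5·35) × 12 = 1710 mm².
A_nt = (40 − 0.5·35) × 12 = 270 mm².
0.6 F_u A_nv = 420.7 kN; 0.6 F_y A_gv = 455.4 kN → shear rupture governs the shear term.
R_n = 420.7 + 1.0 × 410 × 270 / 1000 = 531.4 kN.
Design strength φR_n = 0.75 × 531.4 = 399 kN.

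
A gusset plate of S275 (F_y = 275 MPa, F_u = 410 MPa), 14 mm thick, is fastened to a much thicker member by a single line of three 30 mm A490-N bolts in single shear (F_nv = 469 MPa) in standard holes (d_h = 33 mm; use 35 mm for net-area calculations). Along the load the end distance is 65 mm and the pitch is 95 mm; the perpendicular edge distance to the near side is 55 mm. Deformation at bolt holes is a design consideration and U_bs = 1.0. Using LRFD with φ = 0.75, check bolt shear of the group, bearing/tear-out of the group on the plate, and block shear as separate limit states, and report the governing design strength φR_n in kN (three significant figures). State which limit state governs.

594 kN (block shear governs)

Bolt shear: A_b = π·30²/4 = 706.9 mm²; R_n = 469 × 706.9 × 3 × 1 / 1000 = 994.5 kN → 0.75 × 994.5 = 746 kN.
Bearing: edge l_c = 48.5, r_n = 334.1 kN; interior l_c = 62, r_n = 413.3 kN; R_n = 334.1 + 2·413.3 = 1161 kN → 870 kN.
Block shear: A_gv = 3570, A_nv = 2345, A_nt = 525 mm²; R_n = min(0.6F_uA_nv, 0.6F_yA_gv) + U_bs·F_u·A_nt = 792.1 kN → 594 kN.
Block shear governs: 594 kN.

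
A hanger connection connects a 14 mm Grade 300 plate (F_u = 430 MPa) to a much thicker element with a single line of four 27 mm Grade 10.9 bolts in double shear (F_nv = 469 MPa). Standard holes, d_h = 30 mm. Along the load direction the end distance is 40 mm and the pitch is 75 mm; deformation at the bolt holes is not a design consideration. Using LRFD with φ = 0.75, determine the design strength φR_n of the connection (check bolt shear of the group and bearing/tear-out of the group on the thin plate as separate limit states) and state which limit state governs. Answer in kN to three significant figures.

Bolt shear: A_b = π·27²/4 = 572.6 mm²; R_n = 469 × 572.6 × 4 × 2 / 1000 = 2148 kN → 0.75 × 2148 = 1610 kN.
Bearing (1.5 l_c t F_u ≤ 3.0 d t F_u): upper limit = 3.0·27·14·430 / 1000 = 487.6 kN.
  Edge l_c = 40 − 30/2 = 25 → r_n = 225.8 kN; interior l_c = 75 − 30 = 45 → r_n = 406.4 kN.
  R_n,bearing = 1·225.8 + 3·406.4 = 1445 kN → 0.75 × 1445 = 1080 kN.
Bearing governs: 1080 kN.

1080 kN (bearing governs)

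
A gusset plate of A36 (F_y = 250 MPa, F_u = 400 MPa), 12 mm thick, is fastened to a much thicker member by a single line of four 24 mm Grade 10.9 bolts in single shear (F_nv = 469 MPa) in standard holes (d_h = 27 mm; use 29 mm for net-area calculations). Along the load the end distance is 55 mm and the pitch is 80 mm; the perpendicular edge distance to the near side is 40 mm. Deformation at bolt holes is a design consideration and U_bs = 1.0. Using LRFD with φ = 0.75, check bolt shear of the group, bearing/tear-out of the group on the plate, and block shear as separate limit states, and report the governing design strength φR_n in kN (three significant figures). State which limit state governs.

490 kN (block shear governs)

Bolt shear: A_b = π·24²/4 = 452.4 mm²; R_n = 469 × 452.4 × 4 × 1 / 1000 = 848.7 kN → 0.75 × 848.7 = 637 kN.
Bearing: edge l_c = 41.5, r_n = 239 kN; interior l_c = 53, r_n = 276.5 kN; R_n = 239 + 3·276.5 = 1068 kN → 801 kN.
Block shear: A_gv = 3540, A_nv = 2322, A_nt = 306 mm²; R_n = min(0.6F_uA_nv, 0.6F_yA_gv) + U_bs·F_u·A_nt = 653.4 kN → 490 kN.
Block shear governs: 490 kN.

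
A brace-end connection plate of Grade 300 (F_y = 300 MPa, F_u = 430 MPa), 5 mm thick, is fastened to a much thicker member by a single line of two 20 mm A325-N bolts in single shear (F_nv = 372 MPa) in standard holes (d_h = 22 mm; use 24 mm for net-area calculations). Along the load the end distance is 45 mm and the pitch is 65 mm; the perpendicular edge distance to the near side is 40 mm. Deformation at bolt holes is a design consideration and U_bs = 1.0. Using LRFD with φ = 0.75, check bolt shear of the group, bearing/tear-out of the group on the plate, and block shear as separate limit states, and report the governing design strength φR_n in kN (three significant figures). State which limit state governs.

Bolt shear: A_b = π·20²/4 = 314.2 mm²; R_n = 372 × 314.2 × 2 × 1 / 1000 = 233.7 kN → 0.75 × 233.7 = 175 kN.
Bearing: edge l_c = 34, r_n = 87.72 kN; interior l_c = 43, r_n = 103.2 kN; R_n = 87.72 + 1·103.2 = 190.9 kN → 143 kN.
Block shear: A_gv = 550, A_nv = 370, A_nt = 140 mm²; R_n = min(0.6F_uA_nv, 0.6F_yA_gv) + U_bs·F_u·A_nt = 155.7 kN → 117 kN.
Block shear governs: 117 kN.

117 kN (block shear governs)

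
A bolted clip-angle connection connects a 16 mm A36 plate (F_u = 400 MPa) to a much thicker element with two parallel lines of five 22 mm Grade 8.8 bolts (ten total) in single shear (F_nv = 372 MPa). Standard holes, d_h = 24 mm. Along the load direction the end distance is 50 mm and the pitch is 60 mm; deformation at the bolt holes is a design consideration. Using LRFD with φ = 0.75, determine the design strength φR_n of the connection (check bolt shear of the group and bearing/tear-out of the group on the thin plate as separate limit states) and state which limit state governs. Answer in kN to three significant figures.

1060 kN (bolt shear governs)

Bolt shear: A_b = π·22²/4 = 380.1 mm²; R_n = 372 × 380.1 × 10 × 1 / 1000 = 1414 kN → 0.75 × 1414 = 1060 kN.
Bearing (1.2 l_c t F_u ≤ 2.4 d t F_u): upper limit = 2.4·22·16·400 / 1000 = 337.9 kN.
  Edge l_c = 50 − 24/2 = 38 → r_n = 291.8 kN; interior l_c = 60 − 24 = 36 → r_n = 276.5 kN.
  R_n,bearing = 2·291.8 + 8·276.5 = 2796 kN → 0.75 × 2796 = 2100 kN.
Bolt shear governs: 1060 kN.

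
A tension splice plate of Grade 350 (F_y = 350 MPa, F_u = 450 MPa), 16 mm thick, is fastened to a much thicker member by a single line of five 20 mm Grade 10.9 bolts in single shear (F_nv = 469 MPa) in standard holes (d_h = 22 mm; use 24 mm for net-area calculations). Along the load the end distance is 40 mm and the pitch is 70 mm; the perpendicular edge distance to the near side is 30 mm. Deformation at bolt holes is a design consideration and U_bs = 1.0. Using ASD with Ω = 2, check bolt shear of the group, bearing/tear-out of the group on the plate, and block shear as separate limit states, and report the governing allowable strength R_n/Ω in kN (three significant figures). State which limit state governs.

368 kN (bolt shear governs)

Bolt shear: A_b = π·20²/4 = 314.2 mm²; R_n = 469 × 314.2 × 5 × 1 / 1000 = 736.7 kN → 736.7 / 2 = 368 kN.
Bearing: edge l_c = 29, r_n = 250.6 kN; interior l_c = 48, r_n = 345.6 kN; R_n = 250.6 + 4·345.6 = 1633 kN → 816 kN.
Block shear: A_gv = 5120, A_nv = 3392, A_nt = 288 mm²; R_n = min(0.6F_uA_nv, 0.6F_yA_gv) + U_bs·F_u·A_nt = 1045 kN → 523 kN.
Bolt shear governs: 368 kN.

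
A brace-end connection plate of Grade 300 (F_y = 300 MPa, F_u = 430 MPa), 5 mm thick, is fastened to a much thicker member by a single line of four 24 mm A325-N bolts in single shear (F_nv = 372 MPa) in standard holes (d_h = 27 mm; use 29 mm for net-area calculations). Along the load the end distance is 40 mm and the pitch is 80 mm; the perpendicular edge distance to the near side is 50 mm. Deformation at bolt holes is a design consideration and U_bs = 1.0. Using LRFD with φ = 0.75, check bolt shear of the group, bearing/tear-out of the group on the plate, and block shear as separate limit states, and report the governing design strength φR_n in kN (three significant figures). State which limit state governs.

230 kN (block shear governs)

Bolt shear: A_b = π·24²/4 = 452.4 mm²; R_n = 372 × 452.4 × 4 × 1 / 1000 = 673.2 kN → 0.75 × 673.2 = 505 kN.
Bearing: edge l_c = 26.5, r_n = 68.37 kN; interior l_c = 53, r_n = 123.8 kN; R_n = 68.37 + 3·123.8 = 439.9 kN → 330 kN.
Block shear: A_gv = 1400, A_nv = 892.5, A_nt = 177.5 mm²; R_n = min(0.6F_uA_nv, 0.6F_yA_gv) + U_bs·F_u·A_nt = 306.6 kN → 230 kN.
Block shear governs: 230 kN.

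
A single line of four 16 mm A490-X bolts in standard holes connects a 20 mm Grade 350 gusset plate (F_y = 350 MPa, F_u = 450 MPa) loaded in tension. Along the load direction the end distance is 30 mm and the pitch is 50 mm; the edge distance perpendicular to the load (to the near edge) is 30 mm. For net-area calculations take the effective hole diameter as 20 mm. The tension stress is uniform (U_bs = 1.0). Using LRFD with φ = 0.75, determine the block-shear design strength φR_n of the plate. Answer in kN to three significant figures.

580 kN

Shear plane L_v = 30 + 3·50 = 180 mm; A_gv = 180 × 20 = 3600 mm².
A_nv = (180 − 3.5·20) × 20 = 2200 mm².
A_nt = (30 − 0.5·20) × 20 = 400 mm².
0.6 F_u A_nv = 594 kN; 0.6 F_y A_gv = 756 kN → shear rupture governs the shear term.
R_n = 594 + 1.0 × 450 × 400 / 1000 = 774 kN.
Design strength φR_n = 0.75 × 774 = 580 kN.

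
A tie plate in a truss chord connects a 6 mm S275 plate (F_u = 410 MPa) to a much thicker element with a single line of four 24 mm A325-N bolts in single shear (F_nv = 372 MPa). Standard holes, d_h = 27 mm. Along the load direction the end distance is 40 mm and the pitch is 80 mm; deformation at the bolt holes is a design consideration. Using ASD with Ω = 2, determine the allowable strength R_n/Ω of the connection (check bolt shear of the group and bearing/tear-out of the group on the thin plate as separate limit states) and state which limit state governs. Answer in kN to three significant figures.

252 kN (bearing governs)

Bolt shear: A_b = π·24²/4 = 452.4 mm²; R_n = 372 × 452.4 × 4 × 1 / 1000 = 673.2 kN → 673.2 / 2 = 337 kN.
Bearing (1.2 l_c t F_u ≤ 2.4 d t F_u): upper limit = 2.4·24·6·410 / 1000 = 141.7 kN.
  Edge l_c = 40 − 27/2 = 26.5 → r_n = 78.23 kN; interior l_c = 80 − 27 = 53 → r_n = 141.7 kN.
  R_n,bearing = 1·78.23 + 3·141.7 = 503.3 kN → 503.3 / 2 = 252 kN.
Bearing governs: 252 kN.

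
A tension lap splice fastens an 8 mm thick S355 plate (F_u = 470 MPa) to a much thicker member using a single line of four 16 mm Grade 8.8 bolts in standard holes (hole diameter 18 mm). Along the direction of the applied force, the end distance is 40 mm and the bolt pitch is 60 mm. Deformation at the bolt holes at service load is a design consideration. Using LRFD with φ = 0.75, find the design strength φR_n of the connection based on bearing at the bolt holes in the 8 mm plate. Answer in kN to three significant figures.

430 kN

Per bolt r_n = 1.2 l_c t F_u ≤ 2.4 d t F_u; upper limit = 2.4 × 16 × 8 × 470 / 1000 = 144.4 kN.
Edge bolt: l_c = 40 − 18/2 = 31 mm → 1.2 × 31 × 8 × 470 / 1000 = 139.9 → r_n = 139.9 kN.
Interior bolts: l_c = 60 − 18 = 42 mm → 1.2 × 42 × 8 × 470 / 1000 = 189.5 → r_n = 144.4 kN.
R_n = 1 × 139.9 + 3 × 144.4 = 573 kN.
Design strength φR_n = 0.75 × 573 = 430 kN.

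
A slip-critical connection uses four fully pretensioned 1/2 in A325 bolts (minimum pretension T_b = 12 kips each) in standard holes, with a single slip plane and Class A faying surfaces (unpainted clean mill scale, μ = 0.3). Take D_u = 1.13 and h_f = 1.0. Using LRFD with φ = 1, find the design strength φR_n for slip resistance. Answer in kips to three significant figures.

16.3 kips

R_n = μ · D_u · h_f · T_b · n_s · n_b = 0.3 × 1.13 × 1.0 × 12 × 1 × 4 = 16.27 kips.
Design strength φR_n = 1 × 16.27 = 16.3 kips.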